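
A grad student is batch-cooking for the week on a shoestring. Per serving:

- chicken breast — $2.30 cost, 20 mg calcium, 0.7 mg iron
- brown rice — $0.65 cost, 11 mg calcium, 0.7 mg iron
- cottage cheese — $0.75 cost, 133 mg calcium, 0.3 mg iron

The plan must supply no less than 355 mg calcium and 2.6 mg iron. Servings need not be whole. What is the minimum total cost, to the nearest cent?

$3.57

A basic optimal solution has at most two foods positive. Try each food alone and each pair with both targets met exactly.
chicken breast only: max(355/20, 2.6/0.7) = 17.75 servings → $40.83.
brown rice only: max(355/11, 2.6/0.7) = 32.27 servings → $20.98.
cottage cheese only: max(355/133, 2.6/0.3) = 8.667 servings → $6.50.
chicken breast + brown rice: intersection lies outside the first quadrant.
chicken breast + cottage cheese with both tight: 2.747 servings and 2.256 servings → $8.01.
brown rice + cottage cheese with both tight: 2.665 servings and 2.449 servings → $3.57.
The minimum over all feasible corners is $3.57.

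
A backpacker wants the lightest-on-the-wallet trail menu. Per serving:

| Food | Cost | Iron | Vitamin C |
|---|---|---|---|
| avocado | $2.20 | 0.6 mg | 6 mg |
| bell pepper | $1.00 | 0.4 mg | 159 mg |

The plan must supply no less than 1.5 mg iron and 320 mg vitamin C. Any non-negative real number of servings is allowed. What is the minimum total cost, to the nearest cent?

$3.75

Two binding constraints pin down two serving amounts, so the optimal mix uses at most two foods. The candidates are each food alone (scaled to the tighter of iron/vitamin C) and each pair with both constraints tight.
avocado only: max(1.5/0.6, 320/6) = 53.33 servings → $117.33.
bell pepper only: max(1.5/0.4, 320/159) = 3.75 servings → $3.75.
avocado + bell pepper with both tight: 1.188 servings and 1.968 servings → $4.58.
The minimum over all feasible corners is $3.75.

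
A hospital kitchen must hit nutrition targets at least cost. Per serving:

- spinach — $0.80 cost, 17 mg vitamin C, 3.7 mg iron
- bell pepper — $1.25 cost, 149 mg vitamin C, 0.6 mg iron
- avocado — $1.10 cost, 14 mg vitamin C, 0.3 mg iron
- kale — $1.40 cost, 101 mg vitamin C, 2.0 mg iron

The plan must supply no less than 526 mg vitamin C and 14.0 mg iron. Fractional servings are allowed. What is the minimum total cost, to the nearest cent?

$6.56

Two binding constraints pin down two serving amounts, so the optimal mix uses at most two foods. The candidates are each food alone (scaled to the tighter of vitamin C/iron) and each pair with both constraints tight.
spinach only: max(526/17, 14.0/3.7) = 30.94 servings → $24.75.
bell pepper only: max(526/149, 14.0/0.6) = 23.33 servings → $29.17.
avocado only: max(526/14, 14.0/0.3) = 46.67 servings → $51.33.
kale only: max(526/101, 14.0/2.0) = 7 servings → $9.80.
spinach + bell pepper with both tight: 3.272 servings and 3.157 servings → $6.56.
spinach + avocado with both tight: 0.818 servings and 36.58 servings → $40.89.
spinach + kale with both tight: 1.066 servings and 5.029 servings → $7.89.
bell pepper + avocado with both targets exact would need a negative amount; discard.
bell pepper + kale: intersection lies outside the first quadrant.
avocado + kale: intersection lies outside the first quadrant.
The minimum over all feasible corners is $6.56.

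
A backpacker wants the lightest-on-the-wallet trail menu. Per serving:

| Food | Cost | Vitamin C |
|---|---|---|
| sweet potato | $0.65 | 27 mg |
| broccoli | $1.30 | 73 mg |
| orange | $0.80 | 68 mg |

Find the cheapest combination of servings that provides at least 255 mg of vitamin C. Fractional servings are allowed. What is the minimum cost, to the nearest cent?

$3.00

Cost per mg of vitamin C: orange $0.0118, broccoli $0.0178, sweet potato $0.0241.
With no serving limits, use only orange: 255 mg / 68 mg = 3.75 servings × $0.80 = $3.00.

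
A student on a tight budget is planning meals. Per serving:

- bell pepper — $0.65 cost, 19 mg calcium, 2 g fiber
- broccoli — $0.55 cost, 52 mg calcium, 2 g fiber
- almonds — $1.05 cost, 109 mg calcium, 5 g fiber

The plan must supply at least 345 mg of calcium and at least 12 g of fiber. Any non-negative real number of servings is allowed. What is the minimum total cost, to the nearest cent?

The cheapest plan sits at a corner of the feasible region — with two constraints it uses at most two foods.
bell pepper only: max(345/19, 12/2) = 18.16 servings → $11.80.
broccoli only: max(345/52, 12/2) = 6.635 servings → $3.65.
almonds only: max(345/109, 12/5) = 3.165 servings → $3.32.
bell pepper + broccoli: the both-tight solution has a negative serving — not a feasible corner.
bell pepper + almonds: the both-tight solution has a negative serving — not a feasible corner.
broccoli + almonds with both targets exact would need a negative amount; discard.
So the least-cost plan costs $3.32.

$3.32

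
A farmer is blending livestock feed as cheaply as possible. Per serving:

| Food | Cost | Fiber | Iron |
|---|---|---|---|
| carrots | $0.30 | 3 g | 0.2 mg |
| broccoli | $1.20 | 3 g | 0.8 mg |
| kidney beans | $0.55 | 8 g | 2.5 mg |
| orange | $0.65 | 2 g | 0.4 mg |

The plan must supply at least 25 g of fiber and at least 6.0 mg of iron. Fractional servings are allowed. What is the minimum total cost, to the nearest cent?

$1.72

Compare the cost at each extreme point of the feasible region.
carrots only: max(25/3, 6.0/0.2) = 30 servings → $9.00.
broccoli only: max(25/3, 6.0/0.8) = 8.333 servings → $10.00.
kidney beans only: max(25/8, 6.0/2.5) = 3.125 servings → $1.72.
orange only: max(25/2, 6.0/0.4) = 15 servings → $9.75.
carrots + broccoli with both tight: 1.111 servings and 7.222 servings → $9.00.
carrots + kidney beans with both tight: 2.458 servings and 2.203 servings → $1.95.
carrots + orange: the both-tight solution has a negative serving — not a feasible corner.
broccoli + kidney beans: the both-tight solution has a negative serving — not a feasible corner.
broccoli + orange with both tight: 5 servings and 5 servings → $9.25.
kidney beans + orange with both tight: 1.111 servings and 8.056 servings → $5.85.
Cheapest feasible corner: $1.72.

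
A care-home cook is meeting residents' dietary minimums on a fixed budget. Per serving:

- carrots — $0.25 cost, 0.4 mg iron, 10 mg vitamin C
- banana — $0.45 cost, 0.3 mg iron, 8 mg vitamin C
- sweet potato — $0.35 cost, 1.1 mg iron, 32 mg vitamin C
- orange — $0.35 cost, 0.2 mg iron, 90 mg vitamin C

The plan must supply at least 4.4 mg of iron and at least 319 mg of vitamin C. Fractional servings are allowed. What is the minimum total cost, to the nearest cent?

$2.05

For a min-cost LP with two ≥-constraints, a basic feasible solution has at most two positive variables.
carrots only: max(4.4/0.4, 319/10) = 31.9 servings → $7.97.
banana only: max(4.4/0.3, 319/8) = 39.88 servings → $17.94.
sweet potato only: max(4.4/1.1, 319/32) = 9.969 servings → $3.49.
orange only: max(4.4/0.2, 319/90) = 22 servings → $7.70.
carrots + banana with both targets exact would need a negative amount; discard.
carrots + sweet potato: the both-tight solution has a negative serving — not a feasible corner.
carrots + orange with both tight: 9.771 servings and 2.459 servings → $3.30.
banana + sweet potato with both targets exact would need a negative amount; discard.
banana + orange with both tight: 13.08 servings and 2.382 servings → $6.72.
sweet potato + orange with both tight: 3.587 servings and 2.269 servings → $2.05.
Cheapest feasible corner: $2.05.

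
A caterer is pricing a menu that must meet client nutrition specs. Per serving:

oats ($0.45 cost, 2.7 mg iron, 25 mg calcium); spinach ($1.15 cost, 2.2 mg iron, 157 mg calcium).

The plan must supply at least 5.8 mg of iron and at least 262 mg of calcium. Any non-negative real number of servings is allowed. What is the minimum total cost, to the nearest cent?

$2.16

Minimising a linear cost over {iron ≥ 5.8, calcium ≥ 262, servings ≥ 0} — the optimum is at a vertex, using one or two foods.
oats only: max(5.8/2.7, 262/25) = 10.48 servings → $4.72.
spinach only: max(5.8/2.2, 262/157) = 2.636 servings → $3.03.
oats + spinach with both tight: 0.9059 servings and 1.525 servings → $2.16.
So the least-cost plan costs $2.16.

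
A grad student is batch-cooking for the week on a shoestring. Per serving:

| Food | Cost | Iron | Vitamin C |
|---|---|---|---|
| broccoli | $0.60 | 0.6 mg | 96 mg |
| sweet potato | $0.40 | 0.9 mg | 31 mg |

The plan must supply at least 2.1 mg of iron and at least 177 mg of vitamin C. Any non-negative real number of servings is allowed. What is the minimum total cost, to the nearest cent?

$1.40

At the optimum either one food covers both requirements or two foods hit both targets exactly; no other combination can be cheaper.
broccoli only: max(2.1/0.6, 177/96) = 3.5 servings → $2.10.
sweet potato only: max(2.1/0.9, 177/31) = 5.71 servings → $2.28.
broccoli + sweet potato with both tight: 1.389 servings and 1.407 servings → $1.40.
So the least-cost plan costs $1.40.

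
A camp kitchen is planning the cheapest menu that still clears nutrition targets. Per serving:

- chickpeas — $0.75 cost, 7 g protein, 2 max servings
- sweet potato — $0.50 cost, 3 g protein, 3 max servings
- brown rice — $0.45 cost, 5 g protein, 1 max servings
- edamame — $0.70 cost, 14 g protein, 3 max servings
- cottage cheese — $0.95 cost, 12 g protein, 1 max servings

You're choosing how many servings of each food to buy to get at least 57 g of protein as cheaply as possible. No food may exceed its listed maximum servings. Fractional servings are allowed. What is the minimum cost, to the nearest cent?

Cost per g of protein: edamame $0.0500, cottage cheese $0.0792, brown rice $0.0900, chickpeas $0.1071, sweet potato $0.1667.
Take 3 servings of edamame: +42.0 g protein for $2.10 (total $2.10, still need 15.0 g).
Take 1 serving of cottage cheese: +12.0 g protein for $0.95 (total $3.05, still need 3.0 g).
Take 0.6 servings of brown rice: +3.0 g protein for $0.27 (total $3.32, still need 0.0 g).
Greedy by cheapest-per-g is optimal for a single linear constraint, so the minimum cost is $3.32.

$3.32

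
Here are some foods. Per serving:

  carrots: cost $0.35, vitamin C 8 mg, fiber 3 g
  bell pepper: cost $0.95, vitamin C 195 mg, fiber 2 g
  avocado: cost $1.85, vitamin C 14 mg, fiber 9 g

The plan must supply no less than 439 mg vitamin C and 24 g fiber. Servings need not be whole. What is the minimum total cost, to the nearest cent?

$4.22

carrots only: max(439/8, 24/3) = 54.88 servings → $19.21.
bell pepper only: max(439/195, 24/2) = 12 servings → $11.40.
avocado only: max(439/14, 24/9) = 31.36 servings → $58.01.
carrots + bell pepper with both tight: 6.682 servings and 1.977 servings → $4.22.
carrots + avocado with both targets exact would need a negative amount; discard.
bell pepper + avocado with both tight: 2.093 servings and 2.202 servings → $6.06.
Cheapest feasible corner: $4.22.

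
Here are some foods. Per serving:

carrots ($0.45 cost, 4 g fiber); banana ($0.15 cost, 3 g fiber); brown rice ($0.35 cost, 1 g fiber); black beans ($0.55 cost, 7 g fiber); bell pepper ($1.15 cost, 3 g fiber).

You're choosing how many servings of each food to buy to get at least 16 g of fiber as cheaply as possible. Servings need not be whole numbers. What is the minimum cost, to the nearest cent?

$0.80

Cost per g of fiber: banana $0.0500, black beans $0.0786, carrots $0.1125, brown rice $0.3500, bell pepper $0.3833.
With no serving limits, use only banana: 16 g / 3 g = 5.333 servings × $0.15 = $0.80.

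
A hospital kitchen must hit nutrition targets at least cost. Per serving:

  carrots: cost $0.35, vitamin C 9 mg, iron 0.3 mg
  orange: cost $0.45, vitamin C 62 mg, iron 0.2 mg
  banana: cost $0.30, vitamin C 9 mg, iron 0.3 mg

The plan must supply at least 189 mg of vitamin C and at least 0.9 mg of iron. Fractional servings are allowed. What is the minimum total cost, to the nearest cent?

carrots only: max(189/9, 0.9/0.3) = 21 servings → $7.35.
orange only: max(189/62, 0.9/0.2) = 4.5 servings → $2.02.
banana only: max(189/9, 0.9/0.3) = 21 servings → $6.30.
carrots + orange with both tight: 1.071 servings and 2.893 servings → $1.68.
carrots + banana (both tight): parallel constraints — no distinct corner.
orange + banana with both tight: 2.893 servings and 1.071 servings → $1.62.
So the least-cost plan costs $1.62.

$1.62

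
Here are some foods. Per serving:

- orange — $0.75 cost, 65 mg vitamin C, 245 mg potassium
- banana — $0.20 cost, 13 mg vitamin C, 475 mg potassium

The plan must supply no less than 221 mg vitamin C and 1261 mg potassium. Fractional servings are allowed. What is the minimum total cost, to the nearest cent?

$2.60

This is a tiny linear program; its minimum lies at a vertex of the feasible set. List the vertices and price them.
orange only: max(221/65, 1261/245) = 5.147 servings → $3.86.
banana only: max(221/13, 1261/475) = 17 servings → $3.40.
orange + banana with both tight: 3.199 servings and 1.005 servings → $2.60.
Cheapest feasible corner: $2.60.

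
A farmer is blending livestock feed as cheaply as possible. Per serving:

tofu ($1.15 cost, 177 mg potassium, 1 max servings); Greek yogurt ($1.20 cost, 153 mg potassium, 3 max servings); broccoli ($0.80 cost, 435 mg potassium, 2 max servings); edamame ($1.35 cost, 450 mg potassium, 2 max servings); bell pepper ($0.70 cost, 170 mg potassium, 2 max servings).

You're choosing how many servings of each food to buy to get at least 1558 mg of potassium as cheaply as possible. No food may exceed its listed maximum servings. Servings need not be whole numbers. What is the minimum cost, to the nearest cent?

Cost per mg of potassium: broccoli $0.0018, edamame $0.0030, bell pepper $0.0041, tofu $0.0065, Greek yogurt $0.0078.
Take 2 servings of broccoli: +870.0 mg potassium for $1.60 (total $1.60, still need 688.0 mg).
Take 1.529 servings of edamame: +688.0 mg potassium for $2.06 (total $3.66, still need 0.0 mg).
Filling from the cheapest source first is optimal under one linear minimum: $3.66.

$3.66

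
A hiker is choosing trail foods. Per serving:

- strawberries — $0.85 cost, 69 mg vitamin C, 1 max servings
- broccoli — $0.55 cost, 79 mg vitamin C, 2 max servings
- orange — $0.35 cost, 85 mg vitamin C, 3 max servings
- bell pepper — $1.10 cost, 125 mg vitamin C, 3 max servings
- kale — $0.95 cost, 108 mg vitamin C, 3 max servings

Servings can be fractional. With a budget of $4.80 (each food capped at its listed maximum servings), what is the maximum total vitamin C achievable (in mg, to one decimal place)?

Vitamin C per dollar: orange 242.9, broccoli 143.6, kale 113.7, bell pepper 113.6, strawberries 81.18.
Take 3 servings of orange: spends $1.05, +255.0 mg vitamin C (running total 255.0 mg).
Take 2 servings of broccoli: spends $1.10, +158.0 mg vitamin C (running total 413.0 mg).
Take 2.789 servings of kale: spends $2.65, +301.3 mg vitamin C (running total 714.3 mg).
Greedy by best ratio exhausts the cost allowance optimally: 714.3 mg.

714.3 mg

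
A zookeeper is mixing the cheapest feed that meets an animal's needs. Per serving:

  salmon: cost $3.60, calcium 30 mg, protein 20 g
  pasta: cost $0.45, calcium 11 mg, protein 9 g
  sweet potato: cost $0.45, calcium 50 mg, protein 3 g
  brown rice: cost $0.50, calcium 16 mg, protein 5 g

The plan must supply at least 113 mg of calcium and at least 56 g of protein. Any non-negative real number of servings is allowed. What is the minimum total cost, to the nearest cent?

For a min-cost LP with two ≥-constraints, a basic feasible solution has at most two positive variables.
salmon only: max(113/30, 56/20) = 3.767 servings → $13.56.
pasta only: max(113/11, 56/9) = 10.27 servings → $4.62.
sweet potato only: max(113/50, 56/3) = 18.67 servings → $8.40.
brown rice only: max(113/16, 56/5) = 11.2 servings → $5.60.
salmon + pasta: intersection lies outside the first quadrant.
salmon + sweet potato with both tight: 2.704 servings and 0.6374 servings → $10.02.
salmon + brown rice with both tight: 1.947 servings and 3.412 servings → $8.72.
pasta + sweet potato with both tight: 5.902 servings and 0.9616 servings → $3.09.
pasta + brown rice with both tight: 3.719 servings and 4.506 servings → $3.93.
sweet potato + brown rice: intersection lies outside the first quadrant.
Cheapest feasible corner: $3.09.

$3.09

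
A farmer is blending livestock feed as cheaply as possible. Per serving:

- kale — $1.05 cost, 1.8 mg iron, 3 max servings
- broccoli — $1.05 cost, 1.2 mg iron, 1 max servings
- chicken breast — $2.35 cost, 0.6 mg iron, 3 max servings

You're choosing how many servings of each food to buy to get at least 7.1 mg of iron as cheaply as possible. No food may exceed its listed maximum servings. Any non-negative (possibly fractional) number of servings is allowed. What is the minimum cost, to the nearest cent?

$6.16

Cost per mg of iron: kale $0.5833, broccoli $0.8750, chicken breast $3.9167.
Take 3 servings of kale: +5.4 mg iron for $3.15 (total $3.15, still need 1.7 mg).
Take 1 serving of broccoli: +1.2 mg iron for $1.05 (total $4.20, still need 0.5 mg).
Take 0.8333 servings of chicken breast: +0.5 mg iron for $1.96 (total $6.16, still need 0.0 mg).
Greedy by cheapest-per-mg is optimal for a single linear constraint, so the minimum cost is $6.16.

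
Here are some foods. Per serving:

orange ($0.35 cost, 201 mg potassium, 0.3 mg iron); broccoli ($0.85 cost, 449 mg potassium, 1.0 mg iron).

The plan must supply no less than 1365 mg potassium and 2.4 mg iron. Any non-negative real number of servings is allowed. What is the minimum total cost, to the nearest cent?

A basic optimal solution has at most two foods positive. Try each food alone and each pair with both targets met exactly.
orange only: max(1365/201, 2.4/0.3) = 8 servings → $2.80.
broccoli only: max(1365/449, 2.4/1.0) = 3.04 servings → $2.58.
orange + broccoli with both tight: 4.335 servings and 1.1 servings → $2.45.
The minimum over all feasible corners is $2.45.

$2.45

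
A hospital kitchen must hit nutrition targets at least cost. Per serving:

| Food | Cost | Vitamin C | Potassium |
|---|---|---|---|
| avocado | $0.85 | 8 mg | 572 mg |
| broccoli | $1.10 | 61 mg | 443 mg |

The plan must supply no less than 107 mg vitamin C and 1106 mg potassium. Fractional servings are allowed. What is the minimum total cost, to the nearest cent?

$2.38

avocado only: max(107/8, 1106/572) = 13.38 servings → $11.37.
broccoli only: max(107/61, 1106/443) = 2.497 servings → $2.75.
avocado + broccoli with both tight: 0.6401 servings and 1.67 servings → $2.38.
So the least-cost plan costs $2.38.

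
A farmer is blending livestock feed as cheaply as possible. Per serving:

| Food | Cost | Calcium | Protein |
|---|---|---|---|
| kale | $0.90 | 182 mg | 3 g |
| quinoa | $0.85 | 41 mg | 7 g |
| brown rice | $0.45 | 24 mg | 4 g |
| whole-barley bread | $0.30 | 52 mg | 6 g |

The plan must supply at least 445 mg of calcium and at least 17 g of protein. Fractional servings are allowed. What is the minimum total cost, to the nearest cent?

Two binding constraints pin down two serving amounts, so the optimal mix uses at most two foods. The candidates are each food alone (scaled to the tighter of calcium/protein) and each pair with both constraints tight.
kale only: max(445/182, 17/3) = 5.667 servings → $5.10.
quinoa only: max(445/41, 17/7) = 10.85 servings → $9.23.
brown rice only: max(445/24, 17/4) = 18.54 servings → $8.34.
whole-barley bread only: max(445/52, 17/6) = 8.558 servings → $2.57.
kale + quinoa with both tight: 2.101 servings and 1.528 servings → $3.19.
kale + brown rice with both tight: 2.091 servings and 2.681 servings → $3.09.
kale + whole-barley bread with both tight: 1.908 servings and 1.879 servings → $2.28.
quinoa + brown rice: the both-tight solution has a negative serving — not a feasible corner.
quinoa + whole-barley bread with both targets exact would need a negative amount; discard.
brown rice + whole-barley bread: the both-tight solution has a negative serving — not a feasible corner.
Cheapest feasible corner: $2.28.

$2.28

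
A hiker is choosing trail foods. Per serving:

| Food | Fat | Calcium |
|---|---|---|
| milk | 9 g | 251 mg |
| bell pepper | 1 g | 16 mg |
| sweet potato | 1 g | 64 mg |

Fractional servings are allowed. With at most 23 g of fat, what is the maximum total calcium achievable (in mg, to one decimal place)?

1472.0 mg

Calcium per g fat: sweet potato 64, milk 27.89, bell pepper 16.
With no serving limits, spend the whole fat allowance on sweet potato: 23 g / 1 g × 64 mg = 1472.0 mg.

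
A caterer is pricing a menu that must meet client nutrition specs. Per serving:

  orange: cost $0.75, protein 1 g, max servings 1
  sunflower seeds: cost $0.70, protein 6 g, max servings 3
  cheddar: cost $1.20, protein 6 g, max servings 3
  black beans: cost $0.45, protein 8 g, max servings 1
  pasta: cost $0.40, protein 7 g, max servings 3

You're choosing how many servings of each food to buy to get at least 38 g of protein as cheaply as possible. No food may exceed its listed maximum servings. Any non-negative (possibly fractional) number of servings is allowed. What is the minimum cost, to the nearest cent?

$2.70

Cost per g of protein: black beans $0.0563, pasta $0.0571, sunflower seeds $0.1167, cheddar $0.2000, orange $0.7500.
Take 1 serving of black beans: +8.0 g protein for $0.45 (total $0.45, still need 30.0 g).
Take 3 servings of pasta: +21.0 g protein for $1.20 (total $1.65, still need 9.0 g).
Take 1.5 servings of sunflower seeds: +9.0 g protein for $1.05 (total $2.70, still need 0.0 g).
Filling from the cheapest source first is optimal under one linear minimum: $2.70.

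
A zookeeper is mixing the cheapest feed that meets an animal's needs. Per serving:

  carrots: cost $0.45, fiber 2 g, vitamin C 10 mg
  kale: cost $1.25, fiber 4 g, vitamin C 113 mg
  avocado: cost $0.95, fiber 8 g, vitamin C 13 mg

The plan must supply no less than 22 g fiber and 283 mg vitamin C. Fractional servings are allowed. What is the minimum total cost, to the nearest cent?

$4.41

Two binding constraints pin down two serving amounts, so the optimal mix uses at most two foods. The candidates are each food alone (scaled to the tighter of fiber/vitamin C) and each pair with both constraints tight.
carrots only: max(22/2, 283/10) = 28.3 servings → $12.73.
kale only: max(22/4, 283/113) = 5.5 servings → $6.88.
avocado only: max(22/8, 283/13) = 21.77 servings → $20.68.
carrots + kale with both tight: 7.28 servings and 1.86 servings → $5.60.
carrots + avocado: intersection lies outside the first quadrant.
kale + avocado with both tight: 2.322 servings and 1.589 servings → $4.41.
The minimum over all feasible corners is $4.41.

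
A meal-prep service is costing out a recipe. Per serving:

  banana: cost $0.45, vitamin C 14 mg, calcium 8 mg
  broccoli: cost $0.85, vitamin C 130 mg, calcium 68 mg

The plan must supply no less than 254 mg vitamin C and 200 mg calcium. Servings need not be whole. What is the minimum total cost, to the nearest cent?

$2.50

banana only: max(254/14, 200/8) = 25 servings → $11.25.
broccoli only: max(254/130, 200/68) = 2.941 servings → $2.50.
banana + broccoli with both targets exact would need a negative amount; discard.
So the least-cost plan costs $2.50.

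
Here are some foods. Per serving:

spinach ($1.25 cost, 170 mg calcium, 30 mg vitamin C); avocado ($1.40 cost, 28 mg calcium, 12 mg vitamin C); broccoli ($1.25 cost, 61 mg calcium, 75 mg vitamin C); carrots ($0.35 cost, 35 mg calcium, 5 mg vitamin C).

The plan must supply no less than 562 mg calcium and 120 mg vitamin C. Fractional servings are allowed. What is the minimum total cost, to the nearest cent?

$4.39

Minimising a linear cost over {calcium ≥ 562, vitamin C ≥ 120, servings ≥ 0} — the optimum is at a vertex, using one or two foods.
spinach only: max(562/170, 120/30) = 4 servings → $5.00.
avocado only: max(562/28, 120/12) = 20.07 servings → $28.10.
broccoli only: max(562/61, 120/75) = 9.213 servings → $11.52.
carrots only: max(562/35, 120/5) = 24 servings → $8.40.
spinach + avocado with both tight: 2.82 servings and 2.95 servings → $7.66.
spinach + broccoli with both tight: 3.19 servings and 0.3242 servings → $4.39.
spinach + carrots with both targets exact would need a negative amount; discard.
avocado + broccoli with both targets exact would need a negative amount; discard.
avocado + carrots with both tight: 4.964 servings and 12.09 servings → $11.18.
broccoli + carrots with both tight: 0.5991 servings and 15.01 servings → $6.00.
The minimum over all feasible corners is $4.39.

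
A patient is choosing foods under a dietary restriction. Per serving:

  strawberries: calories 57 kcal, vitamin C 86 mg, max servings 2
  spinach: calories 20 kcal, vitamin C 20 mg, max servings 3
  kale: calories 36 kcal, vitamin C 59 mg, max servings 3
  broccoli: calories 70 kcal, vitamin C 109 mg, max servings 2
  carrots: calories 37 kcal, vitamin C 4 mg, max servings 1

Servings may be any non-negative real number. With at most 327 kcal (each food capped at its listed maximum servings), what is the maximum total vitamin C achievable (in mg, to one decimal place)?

Vitamin C per kcal: kale 1.639, broccoli 1.557, strawberries 1.509, spinach 1, carrots 0.1081.
Take 3 servings of kale: uses 108 kcal, +177.0 mg vitamin C (running total 177.0 mg).
Take 2 servings of broccoli: uses 140 kcal, +218.0 mg vitamin C (running total 395.0 mg).
Take 1.386 servings of strawberries: uses 79 kcal, +119.2 mg vitamin C (running total 514.2 mg).
Filling greedily by vitamin C-per-kcal is optimal for one linear limit, giving 514.2 mg.

514.2 mg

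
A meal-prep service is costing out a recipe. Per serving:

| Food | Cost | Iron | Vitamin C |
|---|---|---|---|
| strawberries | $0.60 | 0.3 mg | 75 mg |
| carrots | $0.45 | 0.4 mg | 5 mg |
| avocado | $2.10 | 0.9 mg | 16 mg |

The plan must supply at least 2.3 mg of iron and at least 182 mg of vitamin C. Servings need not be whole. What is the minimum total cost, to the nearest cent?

Minimising a linear cost over {iron ≥ 2.3, vitamin C ≥ 182, servings ≥ 0} — the optimum is at a vertex, using one or two foods.
strawberries only: max(2.3/0.3, 182/75) = 7.667 servings → $4.60.
carrots only: max(2.3/0.4, 182/5) = 36.4 servings → $16.38.
avocado only: max(2.3/0.9, 182/16) = 11.38 servings → $23.89.
strawberries + carrots with both tight: 2.151 servings and 4.137 servings → $3.15.
strawberries + avocado with both tight: 2.026 servings and 1.88 servings → $5.16.
carrots + avocado: the both-tight solution has a negative serving — not a feasible corner.
So the least-cost plan costs $3.15.

$3.15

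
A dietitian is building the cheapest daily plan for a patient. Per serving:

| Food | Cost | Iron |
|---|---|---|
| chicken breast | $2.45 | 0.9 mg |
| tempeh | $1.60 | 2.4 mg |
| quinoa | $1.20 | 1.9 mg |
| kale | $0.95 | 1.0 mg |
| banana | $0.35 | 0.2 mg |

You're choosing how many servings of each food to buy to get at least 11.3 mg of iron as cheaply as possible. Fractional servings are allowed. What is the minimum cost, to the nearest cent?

Cost per mg of iron: quinoa $0.6316, tempeh $0.6667, kale $0.9500, banana $1.7500, chicken breast $2.7222.
With no serving limits, use only quinoa: 11.3 mg / 1.9 mg = 5.947 servings × $1.20 = $7.14.

$7.14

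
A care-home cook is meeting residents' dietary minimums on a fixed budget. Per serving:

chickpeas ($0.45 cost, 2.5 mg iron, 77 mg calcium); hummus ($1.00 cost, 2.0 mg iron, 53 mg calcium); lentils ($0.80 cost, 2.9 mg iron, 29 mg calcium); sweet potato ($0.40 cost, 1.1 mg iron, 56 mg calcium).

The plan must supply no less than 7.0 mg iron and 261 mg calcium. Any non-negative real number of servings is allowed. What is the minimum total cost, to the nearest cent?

Check every corner: each single food scaled to meet both minima, and each pair solved so both constraints bind.
chickpeas only: max(7.0/2.5, 261/77) = 3.39 servings → $1.53.
hummus only: max(7.0/2.0, 261/53) = 4.925 servings → $4.92.
lentils only: max(7.0/2.9, 261/29) = 9 servings → $7.20.
sweet potato only: max(7.0/1.1, 261/56) = 6.364 servings → $2.55.
chickpeas + hummus: the both-tight solution has a negative serving — not a feasible corner.
chickpeas + lentils: the both-tight solution has a negative serving — not a feasible corner.
chickpeas + sweet potato with both tight: 1.897 servings and 2.052 servings → $1.67.
hummus + lentils: the both-tight solution has a negative serving — not a feasible corner.
hummus + sweet potato with both tight: 1.953 servings and 2.812 servings → $3.08.
lentils + sweet potato with both tight: 0.8038 servings and 4.244 servings → $2.34.
So the least-cost plan costs $1.53.

$1.53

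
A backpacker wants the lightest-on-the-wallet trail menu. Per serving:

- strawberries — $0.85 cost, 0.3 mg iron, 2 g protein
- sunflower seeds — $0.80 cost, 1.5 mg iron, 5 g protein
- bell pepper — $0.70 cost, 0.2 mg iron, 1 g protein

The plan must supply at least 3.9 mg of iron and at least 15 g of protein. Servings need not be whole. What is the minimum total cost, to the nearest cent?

$2.40

At the optimum either one food covers both requirements or two foods hit both targets exactly; no other combination can be cheaper.
strawberries only: max(3.9/0.3, 15/2) = 13 servings → $11.05.
sunflower seeds only: max(3.9/1.5, 15/5) = 3 servings → $2.40.
bell pepper only: max(3.9/0.2, 15/1) = 19.5 servings → $13.65.
strawberries + sunflower seeds with both tight: 2 servings and 2.2 servings → $3.46.
strawberries + bell pepper with both targets exact would need a negative amount; discard.
sunflower seeds + bell pepper with both tight: 1.8 servings and 6 servings → $5.64.
The minimum over all feasible corners is $2.40.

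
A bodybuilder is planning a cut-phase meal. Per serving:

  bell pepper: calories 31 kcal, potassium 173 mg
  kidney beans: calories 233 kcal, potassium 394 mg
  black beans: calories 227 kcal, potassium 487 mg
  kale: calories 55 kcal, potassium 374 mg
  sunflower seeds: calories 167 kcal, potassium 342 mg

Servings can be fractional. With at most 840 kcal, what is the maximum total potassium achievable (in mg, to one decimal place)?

5712.0 mg

Potassium per kcal: kale 6.8, bell pepper 5.581, black beans 2.145, sunflower seeds 2.048, kidney beans 1.691.
With no serving limits, spend the whole calories allowance on kale: 840 kcal / 55 kcal × 374 mg = 5712.0 mg.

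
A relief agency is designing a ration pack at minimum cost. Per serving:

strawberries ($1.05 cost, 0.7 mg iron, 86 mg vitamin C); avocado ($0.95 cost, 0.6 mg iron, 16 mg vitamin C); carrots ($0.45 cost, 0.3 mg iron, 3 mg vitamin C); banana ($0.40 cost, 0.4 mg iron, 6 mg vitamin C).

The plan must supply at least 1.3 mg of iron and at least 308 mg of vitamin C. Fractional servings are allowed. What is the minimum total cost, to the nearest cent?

This is a tiny linear program; its minimum lies at a vertex of the feasible set. List the vertices and price them.
strawberries only: max(1.3/0.7, 308/86) = 3.581 servings → $3.76.
avocado only: max(1.3/0.6, 308/16) = 19.25 servings → $18.29.
carrots only: max(1.3/0.3, 308/3) = 102.7 servings → $46.20.
banana only: max(1.3/0.4, 308/6) = 51.33 servings → $20.53.
strawberries + avocado with both targets exact would need a negative amount; discard.
strawberries + carrots: intersection lies outside the first quadrant.
strawberries + banana: intersection lies outside the first quadrant.
avocado + carrots: the both-tight solution has a negative serving — not a feasible corner.
avocado + banana with both targets exact would need a negative amount; discard.
carrots + banana: the both-tight solution has a negative serving — not a feasible corner.
So the least-cost plan costs $3.76.

$3.76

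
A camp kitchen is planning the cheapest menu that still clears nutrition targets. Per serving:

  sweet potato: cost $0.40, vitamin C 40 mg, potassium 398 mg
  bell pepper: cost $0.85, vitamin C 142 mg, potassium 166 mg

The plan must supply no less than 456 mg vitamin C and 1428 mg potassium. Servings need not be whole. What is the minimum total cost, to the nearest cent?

$3.14

With two linear requirements the optimum uses one or two foods; enumerate the corners.
sweet potato only: max(456/40, 1428/398) = 11.4 servings → $4.56.
bell pepper only: max(456/142, 1428/166) = 8.602 servings → $7.31.
sweet potato + bell pepper with both tight: 2.548 servings and 2.494 servings → $3.14.
The minimum over all feasible corners is $3.14.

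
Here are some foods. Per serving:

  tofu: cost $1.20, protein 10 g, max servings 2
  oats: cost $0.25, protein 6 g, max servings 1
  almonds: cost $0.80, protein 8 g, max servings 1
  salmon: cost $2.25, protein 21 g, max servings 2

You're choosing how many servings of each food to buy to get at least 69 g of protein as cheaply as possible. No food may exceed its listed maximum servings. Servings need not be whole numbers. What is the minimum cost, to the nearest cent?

Cost per g of protein: oats $0.0417, almonds $0.1000, salmon $0.1071, tofu $0.1200.
Take 1 serving of oats: +6.0 g protein for $0.25 (total $0.25, still need 63.0 g).
Take 1 serving of almonds: +8.0 g protein for $0.80 (total $1.05, still need 55.0 g).
Take 2 servings of salmon: +42.0 g protein for $4.50 (total $5.55, still need 13.0 g).
Take 1.3 servings of tofu: +13.0 g protein for $1.56 (total $7.11, still need 0.0 g).
Filling from the cheapest source first is optimal under one linear minimum: $7.11.

$7.11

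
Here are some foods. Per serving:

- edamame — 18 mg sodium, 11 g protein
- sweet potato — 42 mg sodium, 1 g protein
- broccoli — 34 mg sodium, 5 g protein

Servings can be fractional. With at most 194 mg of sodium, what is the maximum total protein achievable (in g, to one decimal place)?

118.6 g

Protein per mg sodium: edamame 0.6111, broccoli 0.1471, sweet potato 0.02381.
With no serving limits, spend the whole sodium allowance on edamame: 194 mg / 18 mg × 11 g = 118.6 g.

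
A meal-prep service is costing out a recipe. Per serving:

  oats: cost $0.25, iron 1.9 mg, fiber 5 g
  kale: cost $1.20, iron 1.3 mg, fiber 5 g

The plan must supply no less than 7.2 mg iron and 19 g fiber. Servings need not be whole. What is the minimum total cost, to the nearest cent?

This is a tiny linear program; its minimum lies at a vertex of the feasible set. List the vertices and price them.
oats only: max(7.2/1.9, 19/5) = 3.8 servings → $0.95.
kale only: max(7.2/1.3, 19/5) = 5.538 servings → $6.65.
oats + kale with both tight: 3.767 servings and 0.03333 servings → $0.98.
The minimum over all feasible corners is $0.95.

$0.95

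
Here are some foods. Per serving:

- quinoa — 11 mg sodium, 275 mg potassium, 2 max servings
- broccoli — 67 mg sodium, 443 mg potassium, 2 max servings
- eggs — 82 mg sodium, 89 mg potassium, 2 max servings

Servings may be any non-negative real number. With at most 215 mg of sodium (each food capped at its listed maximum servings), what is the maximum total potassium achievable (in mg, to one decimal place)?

Potassium per mg sodium: quinoa 25, broccoli 6.612, eggs 1.085.
Take 2 servings of quinoa: uses 22 mg sodium, +550.0 mg potassium (running total 550.0 mg).
Take 2 servings of broccoli: uses 134 mg sodium, +886.0 mg potassium (running total 1436.0 mg).
Take 0.7195 servings of eggs: uses 59 mg sodium, +64.0 mg potassium (running total 1500.0 mg).
Greedy by best ratio exhausts the sodium allowance optimally: 1500.0 mg.

1500.0 mg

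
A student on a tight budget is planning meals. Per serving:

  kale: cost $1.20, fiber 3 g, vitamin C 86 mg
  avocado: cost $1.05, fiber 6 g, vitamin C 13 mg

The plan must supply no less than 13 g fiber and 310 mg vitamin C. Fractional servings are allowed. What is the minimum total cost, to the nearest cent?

At the optimum either one food covers both requirements or two foods hit both targets exactly; no other combination can be cheaper.
kale only: max(13/3, 310/86) = 4.333 servings → $5.20.
avocado only: max(13/6, 310/13) = 23.85 servings → $25.04.
kale + avocado with both tight: 3.545 servings and 0.3941 servings → $4.67.
The minimum over all feasible corners is $4.67.

$4.67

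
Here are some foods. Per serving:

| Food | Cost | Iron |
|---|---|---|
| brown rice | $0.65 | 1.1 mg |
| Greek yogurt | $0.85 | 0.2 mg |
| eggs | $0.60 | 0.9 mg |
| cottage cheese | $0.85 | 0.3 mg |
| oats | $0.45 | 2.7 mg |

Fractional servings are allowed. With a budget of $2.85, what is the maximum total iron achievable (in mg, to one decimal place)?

17.1 mg

Iron per dollar: oats 6, brown rice 1.692, eggs 1.5, cottage cheese 0.3529, Greek yogurt 0.2353.
With no serving limits, spend the whole cost allowance on oats: $2.85 / $0.45 × 2.7 mg = 17.1 mg.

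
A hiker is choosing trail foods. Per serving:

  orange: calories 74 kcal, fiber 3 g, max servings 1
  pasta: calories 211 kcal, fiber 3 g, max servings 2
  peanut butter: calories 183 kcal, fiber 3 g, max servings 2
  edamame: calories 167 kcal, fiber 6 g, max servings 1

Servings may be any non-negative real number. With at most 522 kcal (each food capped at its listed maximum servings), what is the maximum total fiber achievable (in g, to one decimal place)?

13.6 g

Fiber per kcal: orange 0.04054, edamame 0.03593, peanut butter 0.01639, pasta 0.01422.
Take 1 serving of orange: uses 74 kcal, +3.0 g fiber (running total 3.0 g).
Take 1 serving of edamame: uses 167 kcal, +6.0 g fiber (running total 9.0 g).
Take 1.536 servings of peanut butter: uses 281 kcal, +4.6 g fiber (running total 13.6 g).
Filling greedily by fiber-per-kcal is optimal for one linear limit, giving 13.6 g.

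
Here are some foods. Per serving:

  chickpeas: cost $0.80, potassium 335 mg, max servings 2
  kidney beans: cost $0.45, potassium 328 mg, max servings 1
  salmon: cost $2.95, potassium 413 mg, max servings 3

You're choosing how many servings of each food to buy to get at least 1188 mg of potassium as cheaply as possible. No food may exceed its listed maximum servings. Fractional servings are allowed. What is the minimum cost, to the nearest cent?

$3.41

Cost per mg of potassium: kidney beans $0.0014, chickpeas $0.0024, salmon $0.0071.
Take 1 serving of kidney beans: +328.0 mg potassium for $0.45 (total $0.45, still need 860.0 mg).
Take 2 servings of chickpeas: +670.0 mg potassium for $1.60 (total $2.05, still need 190.0 mg).
Take 0.46 servings of salmon: +190.0 mg potassium for $1.36 (total $3.41, still need 0.0 mg).
Greedy by cheapest-per-mg is optimal for a single linear constraint, so the minimum cost is $3.41.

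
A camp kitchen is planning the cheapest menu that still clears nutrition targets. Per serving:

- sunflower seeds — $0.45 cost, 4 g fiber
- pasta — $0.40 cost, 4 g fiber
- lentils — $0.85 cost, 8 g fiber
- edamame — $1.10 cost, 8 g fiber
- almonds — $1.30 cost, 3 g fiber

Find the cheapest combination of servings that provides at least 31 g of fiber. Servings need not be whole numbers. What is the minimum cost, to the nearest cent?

$3.10

Cost per g of fiber: pasta $0.1000, lentils $0.1062, sunflower seeds $0.1125, edamame $0.1375, almonds $0.4333.
With no serving limits, use only pasta: 31 g / 4 g = 7.75 servings × $0.40 = $3.10.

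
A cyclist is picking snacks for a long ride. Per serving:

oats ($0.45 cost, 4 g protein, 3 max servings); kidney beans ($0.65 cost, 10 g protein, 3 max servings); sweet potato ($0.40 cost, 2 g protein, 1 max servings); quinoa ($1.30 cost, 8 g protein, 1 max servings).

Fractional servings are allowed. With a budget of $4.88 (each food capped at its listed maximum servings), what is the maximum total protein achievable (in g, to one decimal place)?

51.4 g

Protein per dollar: kidney beans 15.38, oats 8.889, quinoa 6.154, sweet potato 5.
Take 3 servings of kidney beans: spends $1.95, +30.0 g protein (running total 30.0 g).
Take 3 servings of oats: spends $1.35, +12.0 g protein (running total 42.0 g).
Take 1 serving of quinoa: spends $1.30, +8.0 g protein (running total 50.0 g).
Take 0.7 servings of sweet potato: spends $0.28, +1.4 g protein (running total 51.4 g).
Greedy by best ratio exhausts the cost allowance optimally: 51.4 g.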